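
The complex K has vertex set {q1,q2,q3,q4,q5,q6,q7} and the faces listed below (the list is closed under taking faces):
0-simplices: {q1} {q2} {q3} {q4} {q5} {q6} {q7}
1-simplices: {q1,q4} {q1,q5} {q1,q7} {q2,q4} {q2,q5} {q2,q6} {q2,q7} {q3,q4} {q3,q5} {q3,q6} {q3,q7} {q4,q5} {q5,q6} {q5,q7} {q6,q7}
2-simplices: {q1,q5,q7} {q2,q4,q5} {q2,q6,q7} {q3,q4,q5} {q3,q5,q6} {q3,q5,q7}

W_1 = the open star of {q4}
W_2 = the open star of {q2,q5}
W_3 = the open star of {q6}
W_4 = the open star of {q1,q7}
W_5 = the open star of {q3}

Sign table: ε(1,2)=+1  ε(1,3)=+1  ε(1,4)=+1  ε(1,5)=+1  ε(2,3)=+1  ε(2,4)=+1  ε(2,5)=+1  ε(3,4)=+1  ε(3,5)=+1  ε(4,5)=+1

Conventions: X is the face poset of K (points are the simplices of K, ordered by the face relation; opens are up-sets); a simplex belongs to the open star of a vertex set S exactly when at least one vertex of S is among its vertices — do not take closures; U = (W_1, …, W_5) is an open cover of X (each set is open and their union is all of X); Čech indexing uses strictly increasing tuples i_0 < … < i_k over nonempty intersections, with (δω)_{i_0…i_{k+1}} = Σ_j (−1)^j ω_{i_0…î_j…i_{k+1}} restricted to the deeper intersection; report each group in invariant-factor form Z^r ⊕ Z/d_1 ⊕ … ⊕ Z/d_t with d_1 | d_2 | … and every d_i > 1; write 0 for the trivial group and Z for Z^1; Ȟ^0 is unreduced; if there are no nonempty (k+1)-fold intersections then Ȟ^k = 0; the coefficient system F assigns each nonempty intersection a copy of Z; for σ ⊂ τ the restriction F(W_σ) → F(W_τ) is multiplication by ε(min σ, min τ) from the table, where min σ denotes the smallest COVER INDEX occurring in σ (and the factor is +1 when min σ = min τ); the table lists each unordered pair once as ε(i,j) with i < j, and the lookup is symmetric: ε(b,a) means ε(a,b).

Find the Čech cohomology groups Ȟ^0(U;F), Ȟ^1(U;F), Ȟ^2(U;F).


Ȟ^0 ≅ Z,  Ȟ^1 ≅ Z,  Ȟ^2 ≅ 0

nerve simplices:
  W1={{q4},{q1,q4},{q2,q4},{q3,q4},{q4,q5},{q2,q4,q5},{q3,q4,q5}} W2={{q2},{q5},{q1,q5},{q2,q4},{q2,q5},{q2,q6},{q2,q7},{q3,q5},{q4,q5},{q5,q6},{q5,q7},{q1,q5,q7},{q2,q4,q5},{q2,q6,q7},{q3,q4,q5},{q3,q5,q6},{q3,q5,q7}} W3={{q6},{q2,q6},{q3,q6},{q5,q6},{q6,q7},{q2,q6,q7},{q3,q5,q6}} W4={{q1},{q7},{q1,q4},{q1,q5},{q1,q7},{q2,q7},{q3,q7},{q5,q7},{q6,q7},{q1,q5,q7},{q2,q6,q7},{q3,q5,q7}} W5={{q3},{q3,q4},{q3,q5},{q3,q6},{q3,q7},{q3,q4,q5},{q3,q5,q6},{q3,q5,q7}}
  W12={{q2,q4},{q4,q5},{q2,q4,q5},{q3,q4,q5}} W14={{q1,q4}} W15={{q3,q4},{q3,q4,q5}} W23={{q2,q6},{q5,q6},{q2,q6,q7},{q3,q5,q6}} W24={{q1,q5},{q2,q7},{q5,q7},{q1,q5,q7},{q2,q6,q7},{q3,q5,q7}} W25={{q3,q5},{q3,q4,q5},{q3,q5,q6},{q3,q5,q7}} W34={{q6,q7},{q2,q6,q7}} W35={{q3,q6},{q3,q5,q6}} W45={{q3,q7},{q3,q5,q7}}
  W125={{q3,q4,q5}} W234={{q2,q6,q7}} W235={{q3,q5,q6}} W245={{q3,q5,q7}}
C dims 5,9,4; δ0: rk 4, SNF 1^4; δ1: rk 4, SNF 1^4
degree 0: 5−4−0 = 1 → Ȟ^0 ≅ Z
degree 1: 9−4−4 = 1 → Ȟ^1 ≅ Z
degree 2: 4−0−4 = 0 → Ȟ^2 ≅ 0


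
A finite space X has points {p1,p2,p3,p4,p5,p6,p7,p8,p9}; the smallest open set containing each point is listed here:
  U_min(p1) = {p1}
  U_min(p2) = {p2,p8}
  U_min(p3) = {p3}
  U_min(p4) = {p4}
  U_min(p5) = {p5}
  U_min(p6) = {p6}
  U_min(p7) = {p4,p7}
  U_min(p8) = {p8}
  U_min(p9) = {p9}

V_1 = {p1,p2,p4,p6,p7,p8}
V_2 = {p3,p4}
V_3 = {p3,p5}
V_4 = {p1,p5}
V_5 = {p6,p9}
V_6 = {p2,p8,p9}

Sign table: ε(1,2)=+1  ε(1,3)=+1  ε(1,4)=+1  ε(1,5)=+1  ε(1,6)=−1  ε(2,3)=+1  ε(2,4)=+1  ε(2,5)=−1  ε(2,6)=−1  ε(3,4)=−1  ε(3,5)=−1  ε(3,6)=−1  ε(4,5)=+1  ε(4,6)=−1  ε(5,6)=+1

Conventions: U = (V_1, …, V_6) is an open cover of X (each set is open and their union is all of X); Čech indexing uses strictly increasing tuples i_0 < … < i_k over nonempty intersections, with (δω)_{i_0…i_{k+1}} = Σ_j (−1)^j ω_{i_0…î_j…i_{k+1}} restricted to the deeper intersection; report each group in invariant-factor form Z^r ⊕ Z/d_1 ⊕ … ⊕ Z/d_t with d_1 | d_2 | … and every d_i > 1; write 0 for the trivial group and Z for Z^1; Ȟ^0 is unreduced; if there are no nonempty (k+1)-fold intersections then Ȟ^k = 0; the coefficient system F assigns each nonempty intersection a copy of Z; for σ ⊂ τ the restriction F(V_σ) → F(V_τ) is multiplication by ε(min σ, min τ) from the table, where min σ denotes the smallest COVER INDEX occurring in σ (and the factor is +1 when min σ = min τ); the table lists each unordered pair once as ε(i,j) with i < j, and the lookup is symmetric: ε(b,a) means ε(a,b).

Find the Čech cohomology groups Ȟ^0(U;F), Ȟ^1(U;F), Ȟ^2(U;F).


Ȟ^0 ≅ 0; Ȟ^1 ≅ Z ⊕ Z/2; Ȟ^2 ≅ 0

nerve simplices:
  V12={p4} V14={p1} V15={p6} V16={p2,p8} V23={p3} V34={p5} V56={p9}
C dims 6,7; δ0: rk 6, SNF 1^5·2
degree 0: 6−6−0 = 0 → Ȟ^0 ≅ 0
degree 1: 7−0−6 = 1 plus torsion [2] → Ȟ^1 ≅ Z ⊕ Z/2
degree 2: 0−0−0 = 0 → Ȟ^2 ≅ 0


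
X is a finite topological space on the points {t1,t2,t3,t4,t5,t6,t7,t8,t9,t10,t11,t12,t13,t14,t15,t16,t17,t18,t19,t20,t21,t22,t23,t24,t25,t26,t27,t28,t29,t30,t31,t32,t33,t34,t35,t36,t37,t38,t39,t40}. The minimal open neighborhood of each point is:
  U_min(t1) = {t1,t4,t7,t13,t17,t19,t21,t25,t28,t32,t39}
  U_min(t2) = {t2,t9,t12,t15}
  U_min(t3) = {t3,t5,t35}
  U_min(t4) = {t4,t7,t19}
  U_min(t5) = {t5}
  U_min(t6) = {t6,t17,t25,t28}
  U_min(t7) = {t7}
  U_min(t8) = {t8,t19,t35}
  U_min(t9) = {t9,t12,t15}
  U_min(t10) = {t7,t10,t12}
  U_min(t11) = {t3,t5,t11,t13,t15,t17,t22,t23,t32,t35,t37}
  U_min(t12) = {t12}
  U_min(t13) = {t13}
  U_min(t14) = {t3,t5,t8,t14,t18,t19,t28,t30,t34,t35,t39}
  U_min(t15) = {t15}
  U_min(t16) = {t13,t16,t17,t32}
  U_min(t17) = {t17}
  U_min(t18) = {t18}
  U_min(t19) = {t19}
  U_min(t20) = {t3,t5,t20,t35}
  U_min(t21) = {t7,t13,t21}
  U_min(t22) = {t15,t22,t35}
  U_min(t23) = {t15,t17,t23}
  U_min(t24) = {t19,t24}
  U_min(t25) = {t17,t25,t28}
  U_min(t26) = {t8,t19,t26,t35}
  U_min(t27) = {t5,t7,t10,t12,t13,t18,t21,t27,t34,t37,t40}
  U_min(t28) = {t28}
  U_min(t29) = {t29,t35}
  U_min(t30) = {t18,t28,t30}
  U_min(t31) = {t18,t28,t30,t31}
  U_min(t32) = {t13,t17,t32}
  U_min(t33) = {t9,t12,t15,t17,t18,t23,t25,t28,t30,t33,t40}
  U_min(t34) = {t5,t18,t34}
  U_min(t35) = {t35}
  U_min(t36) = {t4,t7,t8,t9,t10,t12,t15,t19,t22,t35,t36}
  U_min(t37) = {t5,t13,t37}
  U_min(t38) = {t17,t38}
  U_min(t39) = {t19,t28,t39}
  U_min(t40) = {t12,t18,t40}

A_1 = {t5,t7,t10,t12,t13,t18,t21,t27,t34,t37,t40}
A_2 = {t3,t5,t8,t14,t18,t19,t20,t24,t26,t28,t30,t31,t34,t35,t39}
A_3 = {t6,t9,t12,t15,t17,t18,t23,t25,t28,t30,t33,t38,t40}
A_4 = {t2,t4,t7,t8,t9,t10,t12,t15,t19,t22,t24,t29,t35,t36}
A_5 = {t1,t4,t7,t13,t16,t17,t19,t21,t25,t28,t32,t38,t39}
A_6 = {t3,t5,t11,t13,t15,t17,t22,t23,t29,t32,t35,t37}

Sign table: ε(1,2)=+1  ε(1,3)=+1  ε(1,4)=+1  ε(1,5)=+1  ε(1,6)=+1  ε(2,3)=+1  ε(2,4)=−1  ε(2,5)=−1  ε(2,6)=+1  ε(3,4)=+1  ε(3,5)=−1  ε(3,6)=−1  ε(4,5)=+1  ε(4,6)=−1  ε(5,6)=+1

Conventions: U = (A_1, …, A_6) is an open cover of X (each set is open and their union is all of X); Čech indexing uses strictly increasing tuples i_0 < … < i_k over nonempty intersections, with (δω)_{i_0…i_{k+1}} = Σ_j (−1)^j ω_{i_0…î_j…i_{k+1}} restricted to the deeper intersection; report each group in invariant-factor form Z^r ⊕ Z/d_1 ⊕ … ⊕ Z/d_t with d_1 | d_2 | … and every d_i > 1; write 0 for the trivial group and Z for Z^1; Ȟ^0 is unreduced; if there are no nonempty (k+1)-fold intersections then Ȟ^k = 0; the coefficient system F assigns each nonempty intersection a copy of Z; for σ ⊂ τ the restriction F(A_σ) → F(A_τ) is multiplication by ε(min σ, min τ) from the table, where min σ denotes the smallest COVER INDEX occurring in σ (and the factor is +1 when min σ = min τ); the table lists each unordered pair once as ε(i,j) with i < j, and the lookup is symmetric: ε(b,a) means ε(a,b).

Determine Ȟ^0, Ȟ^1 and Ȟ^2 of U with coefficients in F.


Ȟ^0 ≅ 0,  Ȟ^1 ≅ Z/2,  Ȟ^2 ≅ Z

nonempty intersections:
  A12={t5,t18,t34} A13={t12,t18,t40} A14={t7,t10,t12} A15={t7,t13,t21} A16={t5,t13,t37} A23={t18,t28,t30} A24={t8,t19,t24,t35} A25={t19,t28,t39} A26={t3,t5,t35} A34={t9,t12,t15} A35={t17,t25,t28,t38} A36={t15,t17,t23} A45={t4,t7,t19} A46={t15,t22,t29,t35} A56={t13,t17,t32}
  A123={t18} A126={t5} A134={t12} A145={t7} A156={t13} A235={t28} A245={t19} A246={t35} A346={t15} A356={t17}
C dims 6,15,10; δ0: rk 6, SNF 1^5·2; δ1: rk 9, SNF 1^9
Ȟ^0: (6−6)−0=0 ⇒ 0
Ȟ^1: (15−9)−6=0 plus torsion [2] ⇒ Z/2
Ȟ^2: (10−0)−9=1 ⇒ Z


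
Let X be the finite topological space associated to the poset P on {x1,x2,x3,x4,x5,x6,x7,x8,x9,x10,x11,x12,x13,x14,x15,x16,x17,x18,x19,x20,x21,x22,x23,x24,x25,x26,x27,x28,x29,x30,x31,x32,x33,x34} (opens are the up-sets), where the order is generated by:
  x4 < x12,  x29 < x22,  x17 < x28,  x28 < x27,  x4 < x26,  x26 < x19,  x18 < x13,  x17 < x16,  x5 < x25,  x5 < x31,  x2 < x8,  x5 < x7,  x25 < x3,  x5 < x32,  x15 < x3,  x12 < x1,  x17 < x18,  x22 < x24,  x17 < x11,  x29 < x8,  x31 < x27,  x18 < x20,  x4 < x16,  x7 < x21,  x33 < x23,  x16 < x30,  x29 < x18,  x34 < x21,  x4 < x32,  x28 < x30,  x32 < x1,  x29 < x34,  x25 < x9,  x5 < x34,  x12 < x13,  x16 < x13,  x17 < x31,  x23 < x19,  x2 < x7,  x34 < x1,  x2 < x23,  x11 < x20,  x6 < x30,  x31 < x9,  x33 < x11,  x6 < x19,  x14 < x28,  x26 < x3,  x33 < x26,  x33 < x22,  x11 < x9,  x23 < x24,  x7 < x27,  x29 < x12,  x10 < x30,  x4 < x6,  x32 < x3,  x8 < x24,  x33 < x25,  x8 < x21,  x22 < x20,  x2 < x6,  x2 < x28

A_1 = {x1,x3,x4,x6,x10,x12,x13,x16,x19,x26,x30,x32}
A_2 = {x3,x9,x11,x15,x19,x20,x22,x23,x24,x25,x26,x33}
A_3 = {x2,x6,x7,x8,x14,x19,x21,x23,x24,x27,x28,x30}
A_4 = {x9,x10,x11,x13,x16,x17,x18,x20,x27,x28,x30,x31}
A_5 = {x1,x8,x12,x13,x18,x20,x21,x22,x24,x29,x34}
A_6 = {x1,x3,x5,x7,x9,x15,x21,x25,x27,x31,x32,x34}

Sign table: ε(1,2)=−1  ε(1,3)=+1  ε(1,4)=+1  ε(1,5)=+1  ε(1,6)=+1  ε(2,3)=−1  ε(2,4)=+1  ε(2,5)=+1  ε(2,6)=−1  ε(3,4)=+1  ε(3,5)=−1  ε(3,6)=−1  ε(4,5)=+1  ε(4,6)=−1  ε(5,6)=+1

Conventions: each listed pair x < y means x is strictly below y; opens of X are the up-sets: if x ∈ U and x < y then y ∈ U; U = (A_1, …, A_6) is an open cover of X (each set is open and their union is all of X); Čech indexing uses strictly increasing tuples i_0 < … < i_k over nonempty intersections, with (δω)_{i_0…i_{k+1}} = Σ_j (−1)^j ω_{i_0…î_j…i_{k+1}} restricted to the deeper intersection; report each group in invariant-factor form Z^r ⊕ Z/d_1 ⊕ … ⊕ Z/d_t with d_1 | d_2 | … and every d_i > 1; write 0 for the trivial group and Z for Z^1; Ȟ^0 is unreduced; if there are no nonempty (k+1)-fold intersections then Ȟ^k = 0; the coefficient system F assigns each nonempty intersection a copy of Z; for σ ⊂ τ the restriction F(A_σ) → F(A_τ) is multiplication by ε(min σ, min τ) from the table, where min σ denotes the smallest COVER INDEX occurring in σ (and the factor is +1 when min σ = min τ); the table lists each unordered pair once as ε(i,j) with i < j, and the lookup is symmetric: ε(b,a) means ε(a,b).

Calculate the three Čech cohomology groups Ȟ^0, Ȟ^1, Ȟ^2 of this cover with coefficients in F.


Ȟ^0 ≅ 0, Ȟ^1 ≅ Z/2 and Ȟ^2 ≅ Z

cover nerve:
  A12={x3,x19,x26} A13={x6,x19,x30} A14={x10,x13,x16,x30} A15={x1,x12,x13} A16={x1,x3,x32} A23={x19,x23,x24} A24={x9,x11,x20} A25={x20,x22,x24} A26={x3,x9,x15,x25} A34={x27,x28,x30} A35={x8,x21,x24} A36={x7,x21,x27} A45={x13,x18,x20} A46={x9,x27,x31} A56={x1,x21,x34}
  A123={x19} A126={x3} A134={x30} A145={x13} A156={x1} A235={x24} A245={x20} A246={x9} A346={x27} A356={x21}
C dims 6,15,10; δ0: rk 6, SNF 1^5·2; δ1: rk 9, SNF 1^9
Ȟ^0: (6−6)−0=0 ⇒ 0
Ȟ^1: (15−9)−6=0 plus torsion [2] ⇒ Z/2
Ȟ^2: (10−0)−9=1 ⇒ Z


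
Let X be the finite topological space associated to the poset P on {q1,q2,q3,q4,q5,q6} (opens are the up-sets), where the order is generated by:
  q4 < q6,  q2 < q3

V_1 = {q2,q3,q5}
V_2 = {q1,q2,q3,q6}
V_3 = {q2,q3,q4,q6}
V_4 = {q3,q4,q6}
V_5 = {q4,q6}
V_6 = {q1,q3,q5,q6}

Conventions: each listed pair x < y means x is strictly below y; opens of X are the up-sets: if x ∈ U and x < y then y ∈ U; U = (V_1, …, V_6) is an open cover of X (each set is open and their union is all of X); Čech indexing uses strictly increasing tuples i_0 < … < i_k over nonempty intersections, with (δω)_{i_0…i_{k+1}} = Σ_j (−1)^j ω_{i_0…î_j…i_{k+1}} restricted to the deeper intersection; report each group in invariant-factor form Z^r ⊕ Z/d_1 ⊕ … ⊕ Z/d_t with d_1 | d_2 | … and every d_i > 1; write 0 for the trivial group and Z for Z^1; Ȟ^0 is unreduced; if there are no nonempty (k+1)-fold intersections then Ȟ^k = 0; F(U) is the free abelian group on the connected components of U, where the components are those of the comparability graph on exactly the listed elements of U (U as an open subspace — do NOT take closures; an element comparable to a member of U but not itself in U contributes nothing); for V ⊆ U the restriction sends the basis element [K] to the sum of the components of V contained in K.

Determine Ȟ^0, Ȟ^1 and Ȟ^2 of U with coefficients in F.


Ȟ^0 = Z^4, Ȟ^1 = 0, Ȟ^2 = 0

cover nerve:
  V12={q2,q3} V13={q2,q3} V14={q3} V16={q3,q5} V23={q2,q3,q6} V24={q3,q6} V25={q6} V26={q1,q3,q6} V34={q3,q4,q6} V35={q4,q6} V36={q3,q6} V45={q4,q6} V46={q3,q6} V56={q6}
  V123={q2,q3} V124={q3} V126={q3} V134={q3} V136={q3} V146={q3} V234={q3,q6} V235={q6} V236={q3,q6} V245={q6} V246={q3,q6} V256={q6} V345={q4,q6} V346={q3,q6} V356={q6} V456={q6}
  V1234={q3} V1236={q3} V1246={q3} V1346={q3} V2345={q6} V2346={q3,q6} V2356={q6} V2456={q6} V3456={q6}
  V12346={q3} V23456={q6}
components per intersection:
  V1: {q2,q3} {q5}
  V2: {q1} {q2,q3} {q6}
  V3: {q2,q3} {q4,q6}
  V4: {q3} {q4,q6}
  V5: {q4,q6}
  V6: {q1} {q3} {q5} {q6}
  V12: {q2,q3}
  V13: {q2,q3}
  V14: {q3}
  V16: {q3} {q5}
  V23: {q2,q3} {q6}
  V24: {q3} {q6}
  V25: {q6}
  V26: {q1} {q3} {q6}
  V34: {q3} {q4,q6}
  V35: {q4,q6}
  V36: {q3} {q6}
  V45: {q4,q6}
  V46: {q3} {q6}
  V56: {q6}
  V123: {q2,q3}
  V124: {q3}
  V126: {q3}
  V134: {q3}
  V136: {q3}
  V146: {q3}
  V234: {q3} {q6}
  V235: {q6}
  V236: {q3} {q6}
  V245: {q6}
  V246: {q3} {q6}
  V256: {q6}
  V345: {q4,q6}
  V346: {q3} {q6}
  V356: {q6}
  V456: {q6}
  V1234: {q3}
  V1236: {q3}
  V1246: {q3}
  V1346: {q3}
  V2345: {q6}
  V2346: {q3} {q6}
  V2356: {q6}
  V2456: {q6}
  V3456: {q6}
  V12346: {q3}
  V23456: {q6}
C dims 14,22,20,10; δ0: rk 10, SNF 1^10; δ1: rk 12, SNF 1^12; δ2: rk 8, SNF 1^8
Ȟ^0: (14−10)−0=4 ⇒ Z^4
Ȟ^1: (22−12)−10=0 ⇒ 0
Ȟ^2: (20−8)−12=0 ⇒ 0


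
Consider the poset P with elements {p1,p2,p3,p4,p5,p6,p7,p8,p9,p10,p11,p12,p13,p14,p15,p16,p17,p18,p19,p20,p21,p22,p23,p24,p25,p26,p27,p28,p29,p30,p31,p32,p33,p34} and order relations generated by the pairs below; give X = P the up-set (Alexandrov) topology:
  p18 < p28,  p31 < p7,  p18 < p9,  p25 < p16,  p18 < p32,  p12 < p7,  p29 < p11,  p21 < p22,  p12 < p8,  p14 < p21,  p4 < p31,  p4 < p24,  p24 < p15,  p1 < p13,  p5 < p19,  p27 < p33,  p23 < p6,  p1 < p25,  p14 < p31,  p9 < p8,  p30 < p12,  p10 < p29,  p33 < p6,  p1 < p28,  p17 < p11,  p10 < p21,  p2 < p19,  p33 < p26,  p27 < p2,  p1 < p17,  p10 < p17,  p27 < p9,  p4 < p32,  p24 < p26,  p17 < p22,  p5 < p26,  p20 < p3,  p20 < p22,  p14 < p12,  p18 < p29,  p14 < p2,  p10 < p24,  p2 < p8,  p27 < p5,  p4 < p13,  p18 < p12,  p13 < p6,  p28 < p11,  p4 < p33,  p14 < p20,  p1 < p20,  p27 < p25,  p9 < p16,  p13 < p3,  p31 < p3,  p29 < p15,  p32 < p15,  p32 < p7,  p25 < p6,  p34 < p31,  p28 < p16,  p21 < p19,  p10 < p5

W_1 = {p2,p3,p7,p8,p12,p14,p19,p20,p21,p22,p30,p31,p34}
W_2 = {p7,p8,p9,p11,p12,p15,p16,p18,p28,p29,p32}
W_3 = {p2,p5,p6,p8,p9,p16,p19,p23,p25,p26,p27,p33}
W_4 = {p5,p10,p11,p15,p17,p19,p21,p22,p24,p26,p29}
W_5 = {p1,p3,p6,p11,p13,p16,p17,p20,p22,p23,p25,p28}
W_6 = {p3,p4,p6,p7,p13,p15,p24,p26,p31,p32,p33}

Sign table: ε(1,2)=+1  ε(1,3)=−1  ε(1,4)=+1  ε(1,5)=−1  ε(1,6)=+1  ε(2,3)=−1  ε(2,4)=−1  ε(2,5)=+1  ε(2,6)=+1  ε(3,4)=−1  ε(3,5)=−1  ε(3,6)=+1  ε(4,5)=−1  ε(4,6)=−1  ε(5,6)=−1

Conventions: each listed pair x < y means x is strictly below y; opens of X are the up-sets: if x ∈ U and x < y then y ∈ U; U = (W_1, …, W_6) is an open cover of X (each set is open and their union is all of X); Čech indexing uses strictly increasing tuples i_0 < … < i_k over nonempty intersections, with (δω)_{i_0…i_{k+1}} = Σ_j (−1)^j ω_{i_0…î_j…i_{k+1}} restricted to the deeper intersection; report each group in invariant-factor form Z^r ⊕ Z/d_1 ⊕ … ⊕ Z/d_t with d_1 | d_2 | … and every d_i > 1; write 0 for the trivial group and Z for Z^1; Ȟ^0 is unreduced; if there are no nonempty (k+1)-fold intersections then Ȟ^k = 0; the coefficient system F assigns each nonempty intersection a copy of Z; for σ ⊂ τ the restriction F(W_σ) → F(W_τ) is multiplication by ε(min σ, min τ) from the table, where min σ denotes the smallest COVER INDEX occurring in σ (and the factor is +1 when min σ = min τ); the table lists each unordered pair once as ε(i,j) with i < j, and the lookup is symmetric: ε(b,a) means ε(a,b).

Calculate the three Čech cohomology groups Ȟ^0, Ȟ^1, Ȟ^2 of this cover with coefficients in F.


nerve simplices:
  W12={p7,p8,p12} W13={p2,p8,p19} W14={p19,p21,p22} W15={p3,p20,p22} W16={p3,p7,p31} W23={p8,p9,p16} W24={p11,p15,p29} W25={p11,p16,p28} W26={p7,p15,p32} W34={p5,p19,p26} W35={p6,p16,p23,p25} W36={p6,p26,p33} W45={p11,p17,p22} W46={p15,p24,p26} W56={p3,p6,p13}
  W123={p8} W126={p7} W134={p19} W145={p22} W156={p3} W235={p16} W245={p11} W246={p15} W346={p26} W356={p6}
C dims 6,15,10; δ0: rk 6, SNF 1^5·2; δ1: rk 9, SNF 1^9
degree 0: 6−6−0 = 0 → Ȟ^0 ≅ 0
degree 1: 15−9−6 = 0 plus torsion [2] → Ȟ^1 ≅ Z/2
degree 2: 10−0−9 = 1 → Ȟ^2 ≅ Z

Ȟ^0(U;F) ≅ 0, Ȟ^1(U;F) ≅ Z/2, Ȟ^2(U;F) ≅ Z


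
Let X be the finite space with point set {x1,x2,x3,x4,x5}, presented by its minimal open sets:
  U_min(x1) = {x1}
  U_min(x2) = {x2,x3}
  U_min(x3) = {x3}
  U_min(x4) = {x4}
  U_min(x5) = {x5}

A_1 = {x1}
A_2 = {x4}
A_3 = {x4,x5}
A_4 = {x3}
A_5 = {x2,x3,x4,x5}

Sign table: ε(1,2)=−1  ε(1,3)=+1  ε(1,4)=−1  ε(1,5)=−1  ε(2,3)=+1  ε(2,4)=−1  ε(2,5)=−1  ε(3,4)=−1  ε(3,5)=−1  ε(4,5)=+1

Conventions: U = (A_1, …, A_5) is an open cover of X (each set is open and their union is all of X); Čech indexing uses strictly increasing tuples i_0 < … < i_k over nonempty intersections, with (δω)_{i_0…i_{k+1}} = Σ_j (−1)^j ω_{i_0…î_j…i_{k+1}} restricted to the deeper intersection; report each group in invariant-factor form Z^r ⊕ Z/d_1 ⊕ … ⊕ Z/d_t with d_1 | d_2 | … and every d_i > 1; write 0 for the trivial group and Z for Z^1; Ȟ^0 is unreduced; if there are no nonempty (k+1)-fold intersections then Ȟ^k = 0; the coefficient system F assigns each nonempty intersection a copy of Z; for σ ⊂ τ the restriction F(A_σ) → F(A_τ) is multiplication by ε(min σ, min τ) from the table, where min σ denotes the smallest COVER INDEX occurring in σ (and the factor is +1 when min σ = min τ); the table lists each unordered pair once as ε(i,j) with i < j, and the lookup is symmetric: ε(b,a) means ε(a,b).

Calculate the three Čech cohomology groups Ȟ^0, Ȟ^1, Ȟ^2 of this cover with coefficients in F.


nerve simplices:
  A23={x4} A25={x4} A35={x4,x5} A45={x3}
  A235={x4}
C dims 5,4,1; δ0: rk 3, SNF 1^3; δ1: rk 1, SNF 1^1
degree 0: 5−3−0 = 2 → Ȟ^0 ≅ Z^2
degree 1: 4−1−3 = 0 → Ȟ^1 ≅ 0
degree 2: 1−0−1 = 0 → Ȟ^2 ≅ 0

Ȟ^0(U;F) ≅ Z^2, Ȟ^1(U;F) ≅ 0 and Ȟ^2(U;F) ≅ 0


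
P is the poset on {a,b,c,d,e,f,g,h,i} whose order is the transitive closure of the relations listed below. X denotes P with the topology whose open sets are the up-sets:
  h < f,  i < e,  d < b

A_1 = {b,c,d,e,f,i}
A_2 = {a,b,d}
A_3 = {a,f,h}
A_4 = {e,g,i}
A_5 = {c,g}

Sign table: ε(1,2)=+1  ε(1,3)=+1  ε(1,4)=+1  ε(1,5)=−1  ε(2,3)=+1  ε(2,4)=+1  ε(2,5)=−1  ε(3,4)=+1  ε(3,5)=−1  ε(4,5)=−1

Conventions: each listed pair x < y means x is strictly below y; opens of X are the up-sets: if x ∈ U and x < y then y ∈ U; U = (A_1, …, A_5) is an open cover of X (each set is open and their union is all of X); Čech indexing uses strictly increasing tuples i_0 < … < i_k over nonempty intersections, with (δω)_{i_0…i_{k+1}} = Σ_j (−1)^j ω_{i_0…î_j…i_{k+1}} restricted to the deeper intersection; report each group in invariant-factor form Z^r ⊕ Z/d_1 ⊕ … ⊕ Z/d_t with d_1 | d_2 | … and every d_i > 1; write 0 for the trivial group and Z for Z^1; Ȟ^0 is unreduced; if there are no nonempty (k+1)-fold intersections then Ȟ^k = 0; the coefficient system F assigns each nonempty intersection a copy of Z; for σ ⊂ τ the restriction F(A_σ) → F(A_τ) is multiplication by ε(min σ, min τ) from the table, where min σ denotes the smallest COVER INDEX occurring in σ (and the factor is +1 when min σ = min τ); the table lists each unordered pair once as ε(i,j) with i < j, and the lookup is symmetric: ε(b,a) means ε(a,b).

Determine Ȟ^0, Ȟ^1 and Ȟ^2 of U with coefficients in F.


Ȟ^0 ≅ Z, Ȟ^1 ≅ Z^2, Ȟ^2 ≅ 0

nonempty intersections:
  A12={b,d} A13={f} A14={e,i} A15={c} A23={a} A45={g}
C dims 5,6; δ0: rk 4, SNF 1^4
Ȟ^0: (5−4)−0=1 ⇒ Z
Ȟ^1: (6−0)−4=2 ⇒ Z^2
Ȟ^2: (0−0)−0=0 ⇒ 0


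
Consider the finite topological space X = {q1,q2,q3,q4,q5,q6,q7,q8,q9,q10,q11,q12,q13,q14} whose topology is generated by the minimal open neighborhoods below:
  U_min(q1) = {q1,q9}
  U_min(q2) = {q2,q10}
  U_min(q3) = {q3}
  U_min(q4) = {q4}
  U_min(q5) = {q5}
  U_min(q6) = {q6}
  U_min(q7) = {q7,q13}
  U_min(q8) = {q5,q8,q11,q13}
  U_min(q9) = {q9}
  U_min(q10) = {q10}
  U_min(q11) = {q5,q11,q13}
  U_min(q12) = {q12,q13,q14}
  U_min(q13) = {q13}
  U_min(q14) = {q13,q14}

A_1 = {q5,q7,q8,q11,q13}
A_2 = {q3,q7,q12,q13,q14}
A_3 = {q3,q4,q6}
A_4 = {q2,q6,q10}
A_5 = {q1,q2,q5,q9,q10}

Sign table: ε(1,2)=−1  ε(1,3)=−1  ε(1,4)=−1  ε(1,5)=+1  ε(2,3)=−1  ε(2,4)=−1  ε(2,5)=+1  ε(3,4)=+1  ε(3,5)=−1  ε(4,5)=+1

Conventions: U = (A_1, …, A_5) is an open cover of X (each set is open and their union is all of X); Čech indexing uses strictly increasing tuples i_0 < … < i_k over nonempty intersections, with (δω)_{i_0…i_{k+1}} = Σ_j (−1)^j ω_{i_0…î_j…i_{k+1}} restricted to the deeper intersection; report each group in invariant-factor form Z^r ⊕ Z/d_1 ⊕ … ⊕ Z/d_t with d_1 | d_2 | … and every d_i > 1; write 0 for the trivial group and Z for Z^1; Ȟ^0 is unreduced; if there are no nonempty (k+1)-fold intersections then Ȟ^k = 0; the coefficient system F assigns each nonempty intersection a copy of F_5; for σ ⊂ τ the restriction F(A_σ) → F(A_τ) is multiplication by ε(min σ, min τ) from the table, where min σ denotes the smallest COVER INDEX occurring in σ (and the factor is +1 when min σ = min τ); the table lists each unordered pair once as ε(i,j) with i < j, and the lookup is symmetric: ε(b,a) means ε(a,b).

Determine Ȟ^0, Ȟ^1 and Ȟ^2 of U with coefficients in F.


Ȟ^0 ≅ Z/5, Ȟ^1 ≅ Z/5, Ȟ^2 ≅ 0

cover nerve:
  A12={q7,q13} A15={q5} A23={q3} A34={q6} A45={q2,q10}
C dims 5,5; δ0: rk_F5 4
Ȟ^0: (5−4)−0=1 ⇒ Z/5
Ȟ^1: (5−0)−4=1 ⇒ Z/5
Ȟ^2: (0−0)−0=0 ⇒ 0


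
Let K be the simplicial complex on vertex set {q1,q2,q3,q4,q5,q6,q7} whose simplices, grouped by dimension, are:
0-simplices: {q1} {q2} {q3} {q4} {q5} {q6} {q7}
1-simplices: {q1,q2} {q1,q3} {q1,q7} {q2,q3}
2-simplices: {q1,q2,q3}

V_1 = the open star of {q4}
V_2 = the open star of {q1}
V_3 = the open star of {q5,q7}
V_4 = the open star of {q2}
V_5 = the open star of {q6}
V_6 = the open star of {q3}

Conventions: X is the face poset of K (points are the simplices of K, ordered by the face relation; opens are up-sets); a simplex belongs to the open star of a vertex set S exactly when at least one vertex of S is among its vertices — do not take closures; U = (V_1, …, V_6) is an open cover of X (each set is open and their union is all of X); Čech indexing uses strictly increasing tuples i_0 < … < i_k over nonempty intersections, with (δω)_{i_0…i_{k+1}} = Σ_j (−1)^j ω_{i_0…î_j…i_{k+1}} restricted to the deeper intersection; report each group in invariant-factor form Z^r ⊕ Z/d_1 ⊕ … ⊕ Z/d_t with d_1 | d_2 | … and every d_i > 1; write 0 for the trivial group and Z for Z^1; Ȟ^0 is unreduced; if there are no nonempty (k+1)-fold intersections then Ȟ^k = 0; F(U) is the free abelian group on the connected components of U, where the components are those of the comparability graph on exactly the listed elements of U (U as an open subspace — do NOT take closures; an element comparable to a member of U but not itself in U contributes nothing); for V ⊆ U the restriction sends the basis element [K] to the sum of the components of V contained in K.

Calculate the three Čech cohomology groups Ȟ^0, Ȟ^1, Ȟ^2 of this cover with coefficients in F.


Ȟ^0 = Z^4,  Ȟ^1 = 0,  Ȟ^2 = 0

cover nerve:
  V1={{q4}} V2={{q1},{q1,q2},{q1,q3},{q1,q7},{q1,q2,q3}} V3={{q5},{q7},{q1,q7}} V4={{q2},{q1,q2},{q2,q3},{q1,q2,q3}} V5={{q6}} V6={{q3},{q1,q3},{q2,q3},{q1,q2,q3}}
  V23={{q1,q7}} V24={{q1,q2},{q1,q2,q3}} V26={{q1,q3},{q1,q2,q3}} V46={{q2,q3},{q1,q2,q3}}
  V246={{q1,q2,q3}}
components per intersection:
  V1: {{q4}}
  V2: {{q1},{q1,q2},{q1,q3},{q1,q7},{q1,q2,q3}}
  V3: {{q5}} {{q7},{q1,q7}}
  V4: {{q2},{q1,q2},{q2,q3},{q1,q2,q3}}
  V5: {{q6}}
  V6: {{q3},{q1,q3},{q2,q3},{q1,q2,q3}}
  V23: {{q1,q7}}
  V24: {{q1,q2},{q1,q2,q3}}
  V26: {{q1,q3},{q1,q2,q3}}
  V46: {{q2,q3},{q1,q2,q3}}
  V246: {{q1,q2,q3}}
C dims 7,4,1; δ0: rk 3, SNF 1^3; δ1: rk 1, SNF 1^1
Ȟ^0: (7−3)−0=4 ⇒ Z^4
Ȟ^1: (4−1)−3=0 ⇒ 0
Ȟ^2: (1−0)−1=0 ⇒ 0


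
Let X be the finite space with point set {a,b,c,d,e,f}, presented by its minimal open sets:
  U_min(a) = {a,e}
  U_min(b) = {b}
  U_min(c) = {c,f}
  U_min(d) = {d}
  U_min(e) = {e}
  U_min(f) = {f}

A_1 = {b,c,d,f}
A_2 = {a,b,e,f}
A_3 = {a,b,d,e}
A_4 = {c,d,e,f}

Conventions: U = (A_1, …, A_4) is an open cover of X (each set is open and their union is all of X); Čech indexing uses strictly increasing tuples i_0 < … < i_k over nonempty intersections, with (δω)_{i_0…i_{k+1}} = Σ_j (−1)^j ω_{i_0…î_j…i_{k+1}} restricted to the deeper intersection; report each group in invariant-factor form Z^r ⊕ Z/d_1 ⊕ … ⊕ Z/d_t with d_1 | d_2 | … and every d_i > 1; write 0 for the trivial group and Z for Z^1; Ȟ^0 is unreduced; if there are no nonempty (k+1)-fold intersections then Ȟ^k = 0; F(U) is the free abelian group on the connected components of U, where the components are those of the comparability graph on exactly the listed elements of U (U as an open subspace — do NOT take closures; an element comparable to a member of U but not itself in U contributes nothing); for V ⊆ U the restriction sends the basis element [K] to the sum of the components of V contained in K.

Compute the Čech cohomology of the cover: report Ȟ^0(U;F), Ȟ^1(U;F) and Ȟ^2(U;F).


Ȟ^0 ≅ Z^4, Ȟ^1 ≅ 0, Ȟ^2 ≅ 0

cover nerve:
  A12={b,f} A13={b,d} A14={c,d,f} A23={a,b,e} A24={e,f} A34={d,e}
  A123={b} A124={f} A134={d} A234={e}
components per intersection:
  A1: {b} {c,f} {d}
  A2: {a,e} {b} {f}
  A3: {a,e} {b} {d}
  A4: {c,f} {d} {e}
  A12: {b} {f}
  A13: {b} {d}
  A14: {c,f} {d}
  A23: {a,e} {b}
  A24: {e} {f}
  A34: {d} {e}
  A123: {b}
  A124: {f}
  A134: {d}
  A234: {e}
C dims 12,12,4; δ0: rk 8, SNF 1^8; δ1: rk 4, SNF 1^4
Ȟ^0: (12−8)−0=4 ⇒ Z^4
Ȟ^1: (12−4)−8=0 ⇒ 0
Ȟ^2: (4−0)−4=0 ⇒ 0


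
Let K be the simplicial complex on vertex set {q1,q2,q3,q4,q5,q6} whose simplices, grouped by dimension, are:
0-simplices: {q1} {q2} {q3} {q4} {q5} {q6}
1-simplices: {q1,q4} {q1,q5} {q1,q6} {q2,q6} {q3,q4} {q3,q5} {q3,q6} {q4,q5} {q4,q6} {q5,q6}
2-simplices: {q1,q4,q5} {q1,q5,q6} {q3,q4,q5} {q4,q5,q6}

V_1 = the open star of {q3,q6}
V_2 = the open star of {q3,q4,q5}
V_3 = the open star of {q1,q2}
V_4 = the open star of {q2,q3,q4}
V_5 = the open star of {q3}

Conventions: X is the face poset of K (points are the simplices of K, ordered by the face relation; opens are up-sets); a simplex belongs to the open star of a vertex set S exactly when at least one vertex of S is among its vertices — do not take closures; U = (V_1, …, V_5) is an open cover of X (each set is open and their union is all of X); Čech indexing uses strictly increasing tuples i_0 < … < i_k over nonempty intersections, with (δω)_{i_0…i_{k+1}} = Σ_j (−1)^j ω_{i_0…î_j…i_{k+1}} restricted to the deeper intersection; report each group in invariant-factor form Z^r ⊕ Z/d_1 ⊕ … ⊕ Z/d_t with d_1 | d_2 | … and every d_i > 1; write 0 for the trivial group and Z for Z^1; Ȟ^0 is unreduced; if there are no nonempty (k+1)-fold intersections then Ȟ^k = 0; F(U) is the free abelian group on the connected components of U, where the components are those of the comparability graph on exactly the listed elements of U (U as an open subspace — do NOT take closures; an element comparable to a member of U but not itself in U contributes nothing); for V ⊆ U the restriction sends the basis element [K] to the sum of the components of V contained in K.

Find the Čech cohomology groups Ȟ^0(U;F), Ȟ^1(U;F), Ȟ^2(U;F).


nerve of the cover:
  V1={{q3},{q6},{q1,q6},{q2,q6},{q3,q4},{q3,q5},{q3,q6},{q4,q6},{q5,q6},{q1,q5,q6},{q3,q4,q5},{q4,q5,q6}} V2={{q3},{q4},{q5},{q1,q4},{q1,q5},{q3,q4},{q3,q5},{q3,q6},{q4,q5},{q4,q6},{q5,q6},{q1,q4,q5},{q1,q5,q6},{q3,q4,q5},{q4,q5,q6}} V3={{q1},{q2},{q1,q4},{q1,q5},{q1,q6},{q2,q6},{q1,q4,q5},{q1,q5,q6}} V4={{q2},{q3},{q4},{q1,q4},{q2,q6},{q3,q4},{q3,q5},{q3,q6},{q4,q5},{q4,q6},{q1,q4,q5},{q3,q4,q5},{q4,q5,q6}} V5={{q3},{q3,q4},{q3,q5},{q3,q6},{q3,q4,q5}}
  V12={{q3},{q3,q4},{q3,q5},{q3,q6},{q4,q6},{q5,q6},{q1,q5,q6},{q3,q4,q5},{q4,q5,q6}} V13={{q1,q6},{q2,q6},{q1,q5,q6}} V14={{q3},{q2,q6},{q3,q4},{q3,q5},{q3,q6},{q4,q6},{q3,q4,q5},{q4,q5,q6}} V15={{q3},{q3,q4},{q3,q5},{q3,q6},{q3,q4,q5}} V23={{q1,q4},{q1,q5},{q1,q4,q5},{q1,q5,q6}} V24={{q3},{q4},{q1,q4},{q3,q4},{q3,q5},{q3,q6},{q4,q5},{q4,q6},{q1,q4,q5},{q3,q4,q5},{q4,q5,q6}} V25={{q3},{q3,q4},{q3,q5},{q3,q6},{q3,q4,q5}} V34={{q2},{q1,q4},{q2,q6},{q1,q4,q5}} V45={{q3},{q3,q4},{q3,q5},{q3,q6},{q3,q4,q5}}
  V123={{q1,q5,q6}} V124={{q3},{q3,q4},{q3,q5},{q3,q6},{q4,q6},{q3,q4,q5},{q4,q5,q6}} V125={{q3},{q3,q4},{q3,q5},{q3,q6},{q3,q4,q5}} V134={{q2,q6}} V145={{q3},{q3,q4},{q3,q5},{q3,q6},{q3,q4,q5}} V234={{q1,q4},{q1,q4,q5}} V245={{q3},{q3,q4},{q3,q5},{q3,q6},{q3,q4,q5}}
  V1245={{q3},{q3,q4},{q3,q5},{q3,q6},{q3,q4,q5}}
components per intersection:
  V1: {{q3},{q6},{q1,q6},{q2,q6},{q3,q4},{q3,q5},{q3,q6},{q4,q6},{q5,q6},{q1,q5,q6},{q3,q4,q5},{q4,q5,q6}}
  V2: {{q3},{q4},{q5},{q1,q4},{q1,q5},{q3,q4},{q3,q5},{q3,q6},{q4,q5},{q4,q6},{q5,q6},{q1,q4,q5},{q1,q5,q6},{q3,q4,q5},{q4,q5,q6}}
  V3: {{q1},{q1,q4},{q1,q5},{q1,q6},{q1,q4,q5},{q1,q5,q6}} {{q2},{q2,q6}}
  V4: {{q2},{q2,q6}} {{q3},{q4},{q1,q4},{q3,q4},{q3,q5},{q3,q6},{q4,q5},{q4,q6},{q1,q4,q5},{q3,q4,q5},{q4,q5,q6}}
  V5: {{q3},{q3,q4},{q3,q5},{q3,q6},{q3,q4,q5}}
  V12: {{q3},{q3,q4},{q3,q5},{q3,q6},{q3,q4,q5}} {{q4,q6},{q5,q6},{q1,q5,q6},{q4,q5,q6}}
  V13: {{q1,q6},{q1,q5,q6}} {{q2,q6}}
  V14: {{q3},{q3,q4},{q3,q5},{q3,q6},{q3,q4,q5}} {{q2,q6}} {{q4,q6},{q4,q5,q6}}
  V15: {{q3},{q3,q4},{q3,q5},{q3,q6},{q3,q4,q5}}
  V23: {{q1,q4},{q1,q5},{q1,q4,q5},{q1,q5,q6}}
  V24: {{q3},{q4},{q1,q4},{q3,q4},{q3,q5},{q3,q6},{q4,q5},{q4,q6},{q1,q4,q5},{q3,q4,q5},{q4,q5,q6}}
  V25: {{q3},{q3,q4},{q3,q5},{q3,q6},{q3,q4,q5}}
  V34: {{q2},{q2,q6}} {{q1,q4},{q1,q4,q5}}
  V45: {{q3},{q3,q4},{q3,q5},{q3,q6},{q3,q4,q5}}
  V123: {{q1,q5,q6}}
  V124: {{q3},{q3,q4},{q3,q5},{q3,q6},{q3,q4,q5}} {{q4,q6},{q4,q5,q6}}
  V125: {{q3},{q3,q4},{q3,q5},{q3,q6},{q3,q4,q5}}
  V134: {{q2,q6}}
  V145: {{q3},{q3,q4},{q3,q5},{q3,q6},{q3,q4,q5}}
  V234: {{q1,q4},{q1,q4,q5}}
  V245: {{q3},{q3,q4},{q3,q5},{q3,q6},{q3,q4,q5}}
  V1245: {{q3},{q3,q4},{q3,q5},{q3,q6},{q3,q4,q5}}
C dims 7,14,8,1; δ0: rk 6, SNF 1^6; δ1: rk 7, SNF 1^7; δ2: rk 1, SNF 1^1
Ȟ^0 = (7 − 6) − 0 = 1, so Ȟ^0 ≅ Z
Ȟ^1 = (14 − 7) − 6 = 1, so Ȟ^1 ≅ Z
Ȟ^2 = (8 − 1) − 7 = 0, so Ȟ^2 ≅ 0

Ȟ^0 ≅ Z, Ȟ^1 ≅ Z, Ȟ^2 ≅ 0


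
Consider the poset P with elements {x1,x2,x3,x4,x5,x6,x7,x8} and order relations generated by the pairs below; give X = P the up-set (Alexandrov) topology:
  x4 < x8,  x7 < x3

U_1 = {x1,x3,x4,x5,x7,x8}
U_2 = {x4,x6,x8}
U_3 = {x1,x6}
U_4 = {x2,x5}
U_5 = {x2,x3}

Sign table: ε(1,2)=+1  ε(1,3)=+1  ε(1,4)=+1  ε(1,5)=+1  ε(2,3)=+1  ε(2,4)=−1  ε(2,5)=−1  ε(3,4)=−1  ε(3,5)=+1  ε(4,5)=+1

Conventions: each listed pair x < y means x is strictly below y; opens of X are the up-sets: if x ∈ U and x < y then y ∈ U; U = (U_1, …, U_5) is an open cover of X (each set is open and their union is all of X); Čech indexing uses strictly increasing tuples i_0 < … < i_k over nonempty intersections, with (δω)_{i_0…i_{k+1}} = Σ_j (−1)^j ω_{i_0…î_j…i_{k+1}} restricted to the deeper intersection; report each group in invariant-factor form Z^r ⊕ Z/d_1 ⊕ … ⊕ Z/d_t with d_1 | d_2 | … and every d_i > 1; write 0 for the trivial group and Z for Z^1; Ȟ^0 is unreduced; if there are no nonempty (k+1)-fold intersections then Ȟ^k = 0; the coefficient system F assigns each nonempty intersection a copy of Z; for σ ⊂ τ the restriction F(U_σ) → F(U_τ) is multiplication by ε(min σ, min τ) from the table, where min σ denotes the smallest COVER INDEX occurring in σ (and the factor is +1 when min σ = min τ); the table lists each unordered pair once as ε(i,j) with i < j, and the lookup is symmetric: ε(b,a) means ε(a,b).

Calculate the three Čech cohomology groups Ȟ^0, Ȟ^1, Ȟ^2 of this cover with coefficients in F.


nonempty overlaps:
  U12={x4,x8} U13={x1} U14={x5} U15={x3} U23={x6} U45={x2}
C dims 5,6; δ0: rk 4, SNF 1^4
degree 0: 5−4−0 = 1 → Ȟ^0 ≅ Z
degree 1: 6−0−4 = 2 → Ȟ^1 ≅ Z^2
degree 2: 0−0−0 = 0 → Ȟ^2 ≅ 0

Ȟ^0 = Z; Ȟ^1 = Z^2; Ȟ^2 = 0


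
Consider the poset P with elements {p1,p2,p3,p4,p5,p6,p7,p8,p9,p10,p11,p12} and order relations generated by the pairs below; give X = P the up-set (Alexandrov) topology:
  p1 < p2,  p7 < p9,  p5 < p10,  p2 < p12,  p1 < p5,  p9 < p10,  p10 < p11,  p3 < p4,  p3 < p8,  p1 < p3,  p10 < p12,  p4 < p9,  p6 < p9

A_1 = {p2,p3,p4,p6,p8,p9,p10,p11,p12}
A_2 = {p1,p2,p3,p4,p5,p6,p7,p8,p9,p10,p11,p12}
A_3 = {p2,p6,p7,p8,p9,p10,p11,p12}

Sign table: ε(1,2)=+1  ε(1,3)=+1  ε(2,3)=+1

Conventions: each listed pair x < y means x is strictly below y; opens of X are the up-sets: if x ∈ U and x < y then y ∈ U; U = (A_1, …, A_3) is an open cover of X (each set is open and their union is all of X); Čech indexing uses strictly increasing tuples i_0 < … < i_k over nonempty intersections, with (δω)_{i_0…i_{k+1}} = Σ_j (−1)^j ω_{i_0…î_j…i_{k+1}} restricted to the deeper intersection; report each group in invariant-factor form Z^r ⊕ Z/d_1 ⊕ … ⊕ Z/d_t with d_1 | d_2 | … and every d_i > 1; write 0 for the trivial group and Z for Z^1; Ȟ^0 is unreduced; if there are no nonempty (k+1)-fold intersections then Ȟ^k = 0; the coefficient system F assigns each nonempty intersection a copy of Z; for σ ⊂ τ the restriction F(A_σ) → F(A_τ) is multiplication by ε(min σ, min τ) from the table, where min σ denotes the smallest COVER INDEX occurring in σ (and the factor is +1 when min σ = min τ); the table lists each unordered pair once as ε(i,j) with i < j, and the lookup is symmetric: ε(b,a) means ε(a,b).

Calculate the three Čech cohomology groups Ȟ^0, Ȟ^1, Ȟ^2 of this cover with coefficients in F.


Ȟ^0 = Z, Ȟ^1 = 0, Ȟ^2 = 0

cover nerve:
  A12={p2,p3,p4,p6,p8,p9,p10,p11,p12} A13={p2,p6,p8,p9,p10,p11,p12} A23={p2,p6,p7,p8,p9,p10,p11,p12}
  A123={p2,p6,p8,p9,p10,p11,p12}
C dims 3,3,1; δ0: rk 2, SNF 1^2; δ1: rk 1, SNF 1^1
Ȟ^0: (3−2)−0=1 ⇒ Z
Ȟ^1: (3−1)−2=0 ⇒ 0
Ȟ^2: (1−0)−1=0 ⇒ 0


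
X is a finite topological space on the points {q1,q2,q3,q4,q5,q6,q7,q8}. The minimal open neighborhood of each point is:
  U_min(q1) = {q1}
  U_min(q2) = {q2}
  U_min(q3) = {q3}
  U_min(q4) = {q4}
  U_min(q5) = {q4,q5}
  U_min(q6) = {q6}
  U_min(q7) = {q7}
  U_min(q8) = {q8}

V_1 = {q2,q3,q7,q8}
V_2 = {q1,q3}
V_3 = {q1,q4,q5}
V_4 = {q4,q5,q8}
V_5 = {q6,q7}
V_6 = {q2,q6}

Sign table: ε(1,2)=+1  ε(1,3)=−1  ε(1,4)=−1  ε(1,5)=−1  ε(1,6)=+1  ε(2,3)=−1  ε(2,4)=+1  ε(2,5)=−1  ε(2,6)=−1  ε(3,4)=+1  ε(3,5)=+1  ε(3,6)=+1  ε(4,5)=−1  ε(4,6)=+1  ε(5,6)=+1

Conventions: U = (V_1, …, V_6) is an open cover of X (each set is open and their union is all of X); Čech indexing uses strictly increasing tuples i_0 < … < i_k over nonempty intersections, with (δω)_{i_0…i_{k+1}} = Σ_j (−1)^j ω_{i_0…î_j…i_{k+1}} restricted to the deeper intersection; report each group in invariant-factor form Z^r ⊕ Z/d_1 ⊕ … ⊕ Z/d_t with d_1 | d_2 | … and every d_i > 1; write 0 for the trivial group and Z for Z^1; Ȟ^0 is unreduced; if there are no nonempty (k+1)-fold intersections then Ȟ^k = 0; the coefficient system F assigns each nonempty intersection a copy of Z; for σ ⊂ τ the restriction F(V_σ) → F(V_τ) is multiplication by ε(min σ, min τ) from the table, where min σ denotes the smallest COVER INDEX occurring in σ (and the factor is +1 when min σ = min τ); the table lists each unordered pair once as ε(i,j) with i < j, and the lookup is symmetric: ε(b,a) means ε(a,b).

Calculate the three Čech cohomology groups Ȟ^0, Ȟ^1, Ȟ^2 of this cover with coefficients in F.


Ȟ^0 ≅ 0, Ȟ^1 ≅ Z ⊕ Z/2 and Ȟ^2 ≅ 0

intersection data:
  V12={q3} V14={q8} V15={q7} V16={q2} V23={q1} V34={q4,q5} V56={q6}
C dims 6,7; δ0: rk 6, SNF 1^5·2
Ȟ^0 = (6 − 6) − 0 = 0, so Ȟ^0 ≅ 0
Ȟ^1 = (7 − 0) − 6 = 1 plus torsion [2], so Ȟ^1 ≅ Z ⊕ Z/2
Ȟ^2 = (0 − 0) − 0 = 0, so Ȟ^2 ≅ 0


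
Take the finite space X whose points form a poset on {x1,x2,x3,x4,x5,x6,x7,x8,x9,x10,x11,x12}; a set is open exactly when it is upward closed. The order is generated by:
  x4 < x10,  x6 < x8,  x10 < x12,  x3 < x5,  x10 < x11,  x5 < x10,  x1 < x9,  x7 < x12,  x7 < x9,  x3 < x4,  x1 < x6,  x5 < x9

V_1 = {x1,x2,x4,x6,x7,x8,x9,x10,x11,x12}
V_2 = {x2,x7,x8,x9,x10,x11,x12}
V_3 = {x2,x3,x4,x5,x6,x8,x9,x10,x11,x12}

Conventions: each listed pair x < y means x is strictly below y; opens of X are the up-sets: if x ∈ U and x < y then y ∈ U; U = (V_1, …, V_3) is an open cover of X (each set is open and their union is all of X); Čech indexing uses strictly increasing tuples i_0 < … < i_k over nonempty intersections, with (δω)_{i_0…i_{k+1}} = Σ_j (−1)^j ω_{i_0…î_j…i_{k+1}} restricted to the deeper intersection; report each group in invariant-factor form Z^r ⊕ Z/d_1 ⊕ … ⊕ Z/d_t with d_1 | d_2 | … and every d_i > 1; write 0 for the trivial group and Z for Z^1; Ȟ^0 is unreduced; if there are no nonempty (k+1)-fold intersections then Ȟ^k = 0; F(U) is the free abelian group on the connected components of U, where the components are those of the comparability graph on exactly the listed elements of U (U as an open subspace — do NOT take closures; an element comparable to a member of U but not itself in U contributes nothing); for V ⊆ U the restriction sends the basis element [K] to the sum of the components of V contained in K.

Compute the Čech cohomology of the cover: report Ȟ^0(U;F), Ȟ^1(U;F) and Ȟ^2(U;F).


nonempty overlaps:
  V12={x2,x7,x8,x9,x10,x11,x12} V13={x2,x4,x6,x8,x9,x10,x11,x12} V23={x2,x8,x9,x10,x11,x12}
  V123={x2,x8,x9,x10,x11,x12}
components per intersection:
  V1: {x1,x4,x6,x7,x8,x9,x10,x11,x12} {x2}
  V2: {x2} {x7,x9,x10,x11,x12} {x8}
  V3: {x2} {x3,x4,x5,x9,x10,x11,x12} {x6,x8}
  V12: {x2} {x7,x9,x10,x11,x12} {x8}
  V13: {x2} {x4,x10,x11,x12} {x6,x8} {x9}
  V23: {x2} {x8} {x9} {x10,x11,x12}
  V123: {x2} {x8} {x9} {x10,x11,x12}
C dims 8,11,4; δ0: rk 6, SNF 1^6; δ1: rk 4, SNF 1^4
degree 0: 8−6−0 = 2 → Ȟ^0 ≅ Z^2
degree 1: 11−4−6 = 1 → Ȟ^1 ≅ Z
degree 2: 4−0−4 = 0 → Ȟ^2 ≅ 0

Ȟ^0 = Z^2; Ȟ^1 = Z; Ȟ^2 = 0


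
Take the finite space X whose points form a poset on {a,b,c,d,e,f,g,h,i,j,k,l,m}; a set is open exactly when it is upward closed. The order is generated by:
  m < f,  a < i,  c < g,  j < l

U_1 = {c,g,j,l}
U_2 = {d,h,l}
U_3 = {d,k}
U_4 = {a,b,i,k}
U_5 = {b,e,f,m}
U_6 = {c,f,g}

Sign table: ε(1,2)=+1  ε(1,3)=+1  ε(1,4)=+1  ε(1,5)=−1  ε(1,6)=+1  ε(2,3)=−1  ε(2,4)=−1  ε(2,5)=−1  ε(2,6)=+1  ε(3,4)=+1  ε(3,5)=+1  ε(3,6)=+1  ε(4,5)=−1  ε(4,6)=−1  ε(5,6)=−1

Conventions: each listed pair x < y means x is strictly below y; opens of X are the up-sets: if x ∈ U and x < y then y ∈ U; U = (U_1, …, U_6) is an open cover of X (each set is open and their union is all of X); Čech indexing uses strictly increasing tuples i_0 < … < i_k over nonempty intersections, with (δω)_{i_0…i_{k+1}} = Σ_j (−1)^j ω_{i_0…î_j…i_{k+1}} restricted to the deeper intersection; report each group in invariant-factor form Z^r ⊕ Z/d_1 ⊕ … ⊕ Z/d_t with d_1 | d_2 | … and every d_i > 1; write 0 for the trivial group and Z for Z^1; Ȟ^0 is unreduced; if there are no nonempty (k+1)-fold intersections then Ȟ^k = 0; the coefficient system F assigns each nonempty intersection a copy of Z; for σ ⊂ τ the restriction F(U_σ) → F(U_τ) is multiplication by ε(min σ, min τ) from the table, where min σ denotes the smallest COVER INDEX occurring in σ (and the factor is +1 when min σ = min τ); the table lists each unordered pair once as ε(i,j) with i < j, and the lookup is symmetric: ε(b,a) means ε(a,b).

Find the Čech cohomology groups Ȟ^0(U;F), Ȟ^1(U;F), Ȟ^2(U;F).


Ȟ^0(U;F) ≅ 0; Ȟ^1(U;F) ≅ Z/2; Ȟ^2(U;F) ≅ 0

nonempty intersections:
  U12={l} U16={c,g} U23={d} U34={k} U45={b} U56={f}
C dims 6,6; δ0: rk 6, SNF 1^5·2
Ȟ^0: (6−6)−0=0 ⇒ 0
Ȟ^1: (6−0)−6=0 plus torsion [2] ⇒ Z/2
Ȟ^2: (0−0)−0=0 ⇒ 0
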